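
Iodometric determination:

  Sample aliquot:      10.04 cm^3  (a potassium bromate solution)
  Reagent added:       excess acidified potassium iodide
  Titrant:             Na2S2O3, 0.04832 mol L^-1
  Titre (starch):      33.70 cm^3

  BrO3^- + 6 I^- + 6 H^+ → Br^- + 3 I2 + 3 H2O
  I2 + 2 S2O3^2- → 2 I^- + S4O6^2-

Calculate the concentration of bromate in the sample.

n(S2O3^2-) = 0.03370 × 0.04832 = 1.628 × 10^-3 mol
n(I2) = n(S2O3^2-)/2 = 8.142 × 10^-4 mol
From the 1:3 ratio, n(BrO3^-) in the aliquot = 1/3 × 8.142 × 10^-4 = 2.714 × 10^-4 mol
[BrO3^-] = 2.714 × 10^-4 / 0.01004 = 0.02703 mol/L

0.02703 mol/L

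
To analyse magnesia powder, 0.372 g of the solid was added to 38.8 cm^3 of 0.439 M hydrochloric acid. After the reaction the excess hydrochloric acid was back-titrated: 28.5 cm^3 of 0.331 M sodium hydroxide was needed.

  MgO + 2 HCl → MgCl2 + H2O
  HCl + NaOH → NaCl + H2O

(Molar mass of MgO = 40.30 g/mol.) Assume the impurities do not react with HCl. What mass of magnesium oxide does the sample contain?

n(HCl) added = 0.0388 × 0.439 = 0.0170 mol
n(NaOH) used in back-titration = 0.0285 × 0.331 = 9.43 × 10^-3 mol
n(HCl) left over = 9.43 × 10^-3 mol (1:1 ratio)
n(HCl) consumed by analyte = 0.0170 − 9.43 × 10^-3 = 7.60 × 10^-3 mol
From the 1:2 ratio, n(MgO) = 1/2 × 7.60 × 10^-3 = 3.80 × 10^-3 mol
mass of MgO = 3.80 × 10^-3 × 40.30 = 0.153 g

0.153 g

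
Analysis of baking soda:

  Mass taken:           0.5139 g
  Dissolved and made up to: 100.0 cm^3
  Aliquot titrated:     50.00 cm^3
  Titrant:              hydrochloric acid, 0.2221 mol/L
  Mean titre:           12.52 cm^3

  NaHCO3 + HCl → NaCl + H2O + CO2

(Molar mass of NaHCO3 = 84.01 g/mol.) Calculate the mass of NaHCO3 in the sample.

0.4672 g

n(HCl) per titration = 0.01252 × 0.2221 = 2.781 × 10^-3 mol
n(NaHCO3) in each aliquot = 2.781 × 10^-3 mol (1:1 ratio)
n(NaHCO3) in the whole flask = 2.781 × 10^-3 × 100.0/50.00 = 5.561 × 10^-3 mol
mass of NaHCO3 = 5.561 × 10^-3 × 84.01 = 0.4672 g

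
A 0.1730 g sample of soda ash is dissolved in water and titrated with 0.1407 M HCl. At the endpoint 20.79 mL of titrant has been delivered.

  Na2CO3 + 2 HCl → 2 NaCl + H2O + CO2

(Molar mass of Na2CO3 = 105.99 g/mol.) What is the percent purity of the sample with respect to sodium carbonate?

89.61 %

n(HCl) = 0.02079 L × 0.1407 mol/L = 2.925 × 10^-3 mol
From the 1:2 ratio, n(Na2CO3) = 1/2 × 2.925 × 10^-3 = 1.463 × 10^-3 mol
mass of Na2CO3 = 1.463 × 10^-3 × 105.99 g/mol = 0.1550 g
% Na2CO3 = 0.1550 / 0.1730 × 100 = 89.61 %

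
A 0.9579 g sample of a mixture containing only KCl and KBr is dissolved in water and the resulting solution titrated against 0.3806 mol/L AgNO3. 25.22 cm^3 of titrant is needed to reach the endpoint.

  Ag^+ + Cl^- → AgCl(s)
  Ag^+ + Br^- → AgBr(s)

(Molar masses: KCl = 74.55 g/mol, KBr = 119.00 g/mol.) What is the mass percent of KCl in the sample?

32.28 %

n(AgNO3) = 0.02522 × 0.3806 = 9.599 × 10^-3 mol
Let x = n(KCl), y = n(KBr).
Titrant: 1x + 1y = 9.599 × 10^-3;  mass: 74.55x + 119.00y = 0.9579
Solving, x = 4.147 × 10^-3 mol, y = 5.451 × 10^-3 mol
mass of KCl = 4.147 × 10^-3 × 74.55 = 0.3092 g
% KCl = 0.3092 / 0.9579 × 100 = 32.28 %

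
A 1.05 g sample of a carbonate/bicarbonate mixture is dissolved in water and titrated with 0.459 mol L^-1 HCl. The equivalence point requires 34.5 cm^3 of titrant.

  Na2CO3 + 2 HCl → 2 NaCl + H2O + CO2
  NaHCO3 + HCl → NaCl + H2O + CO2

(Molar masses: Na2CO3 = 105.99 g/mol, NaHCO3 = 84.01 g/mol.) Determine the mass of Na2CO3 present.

n(HCl) = 0.0345 × 0.459 = 0.0158 mol
Let x = n(Na2CO3), y = n(NaHCO3).
Titrant: 2x + 1y = 0.0158;  mass: 105.99x + 84.01y = 1.05
Solving, x = 4.52 × 10^-3 mol, y = 6.80 × 10^-3 mol
mass of Na2CO3 = 4.52 × 10^-3 × 105.99 = 0.479 g

0.479 g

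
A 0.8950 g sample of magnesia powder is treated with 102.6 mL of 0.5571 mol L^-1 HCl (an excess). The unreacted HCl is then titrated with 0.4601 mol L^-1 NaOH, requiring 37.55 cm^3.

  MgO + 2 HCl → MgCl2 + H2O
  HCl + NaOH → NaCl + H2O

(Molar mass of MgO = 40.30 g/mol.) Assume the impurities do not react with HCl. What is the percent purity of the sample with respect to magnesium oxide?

89.79 %

n(HCl) added = 0.1026 × 0.5571 = 0.05716 mol
n(NaOH) used in back-titration = 0.03755 × 0.4601 = 0.01728 mol
n(HCl) left over = 0.01728 mol (1:1 ratio)
n(HCl) consumed by analyte = 0.05716 − 0.01728 = 0.03988 mol
From the 1:2 ratio, n(MgO) = 1/2 × 0.03988 = 0.01994 mol
mass of MgO = 0.01994 × 40.30 = 0.8036 g
% MgO = 0.8036 / 0.8950 × 100 = 89.79 %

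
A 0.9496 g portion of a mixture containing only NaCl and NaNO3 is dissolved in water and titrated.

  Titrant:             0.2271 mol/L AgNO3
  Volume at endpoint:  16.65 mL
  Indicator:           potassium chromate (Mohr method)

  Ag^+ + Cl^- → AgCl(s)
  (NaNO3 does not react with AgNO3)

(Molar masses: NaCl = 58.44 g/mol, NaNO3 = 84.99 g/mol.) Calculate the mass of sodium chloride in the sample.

0.2210 g

n(AgNO3) = 0.01665 × 0.2271 = 3.781 × 10^-3 mol
Let x = n(NaCl), y = n(NaNO3).
Titrant: 1x = 3.781 × 10^-3;  mass: 58.44x + 84.99y = 0.9496
Solving, x = 3.781 × 10^-3 mol, y = 8.573 × 10^-3 mol
mass of NaCl = 3.781 × 10^-3 × 58.44 = 0.2210 g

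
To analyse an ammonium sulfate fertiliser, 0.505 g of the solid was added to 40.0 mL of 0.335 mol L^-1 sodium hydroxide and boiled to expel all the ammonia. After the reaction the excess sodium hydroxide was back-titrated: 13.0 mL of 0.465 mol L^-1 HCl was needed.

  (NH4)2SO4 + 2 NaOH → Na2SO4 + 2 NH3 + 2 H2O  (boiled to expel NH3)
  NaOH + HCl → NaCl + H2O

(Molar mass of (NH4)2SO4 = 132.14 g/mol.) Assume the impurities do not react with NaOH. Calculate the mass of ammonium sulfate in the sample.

0.486 g

n(NaOH) added = 0.0400 × 0.335 = 0.0134 mol
n(HCl) used in back-titration = 0.0130 × 0.465 = 6.04 × 10^-3 mol
n(NaOH) left over = 6.04 × 10^-3 mol (1:1 ratio)
n(NaOH) consumed by analyte = 0.0134 − 6.04 × 10^-3 = 7.36 × 10^-3 mol
From the 1:2 ratio, n((NH4)2SO4) = 1/2 × 7.36 × 10^-3 = 3.68 × 10^-3 mol
mass of (NH4)2SO4 = 3.68 × 10^-3 × 132.14 = 0.486 g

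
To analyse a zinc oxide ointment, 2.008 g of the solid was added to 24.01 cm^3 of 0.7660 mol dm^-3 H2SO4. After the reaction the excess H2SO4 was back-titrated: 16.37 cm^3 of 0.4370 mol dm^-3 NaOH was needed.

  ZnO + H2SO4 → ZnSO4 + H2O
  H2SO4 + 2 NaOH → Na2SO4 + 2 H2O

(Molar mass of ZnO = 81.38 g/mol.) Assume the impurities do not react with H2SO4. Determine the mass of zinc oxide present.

n(H2SO4) added = 0.02401 × 0.7660 = 0.01839 mol
n(NaOH) used in back-titration = 0.01637 × 0.4370 = 7.154 × 10^-3 mol
From the 1:2 ratio, n(H2SO4) left over = 1/2 × 7.154 × 10^-3 = 3.577 × 10^-3 mol
n(H2SO4) consumed by analyte = 0.01839 − 3.577 × 10^-3 = 0.01481 mol
n(ZnO) = 0.01481 mol (1:1 ratio)
mass of ZnO = 0.01481 × 81.38 = 1.206 g

1.206 g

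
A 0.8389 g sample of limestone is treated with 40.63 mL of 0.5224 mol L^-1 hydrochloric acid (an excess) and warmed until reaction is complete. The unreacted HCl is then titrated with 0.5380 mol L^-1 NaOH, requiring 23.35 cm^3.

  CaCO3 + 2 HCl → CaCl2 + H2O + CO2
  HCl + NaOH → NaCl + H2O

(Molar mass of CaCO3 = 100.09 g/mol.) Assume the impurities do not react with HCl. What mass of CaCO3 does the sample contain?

0.4335 g

n(HCl) added = 0.04063 × 0.5224 = 0.02123 mol
n(NaOH) used in back-titration = 0.02335 × 0.5380 = 0.01256 mol
n(HCl) left over = 0.01256 mol (1:1 ratio)
n(HCl) consumed by analyte = 0.02123 − 0.01256 = 8.663 × 10^-3 mol
From the 1:2 ratio, n(CaCO3) = 1/2 × 8.663 × 10^-3 = 4.331 × 10^-3 mol
mass of CaCO3 = 4.331 × 10^-3 × 100.09 = 0.4335 g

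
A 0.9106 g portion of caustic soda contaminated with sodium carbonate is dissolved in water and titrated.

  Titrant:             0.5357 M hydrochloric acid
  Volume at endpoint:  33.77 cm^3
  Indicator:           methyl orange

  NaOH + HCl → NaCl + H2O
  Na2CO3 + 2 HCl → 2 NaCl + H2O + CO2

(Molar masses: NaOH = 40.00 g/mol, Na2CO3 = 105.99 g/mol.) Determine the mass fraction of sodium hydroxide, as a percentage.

16.26 %

n(HCl) = 0.03377 × 0.5357 = 0.01809 mol
Let x = n(NaOH), y = n(Na2CO3).
Titrant: 1x + 2y = 0.01809;  mass: 40.00x + 105.99y = 0.9106
Solving, x = 3.702 × 10^-3 mol, y = 7.194 × 10^-3 mol
mass of NaOH = 3.702 × 10^-3 × 40.00 = 0.1481 g
% NaOH = 0.1481 / 0.9106 × 100 = 16.26 %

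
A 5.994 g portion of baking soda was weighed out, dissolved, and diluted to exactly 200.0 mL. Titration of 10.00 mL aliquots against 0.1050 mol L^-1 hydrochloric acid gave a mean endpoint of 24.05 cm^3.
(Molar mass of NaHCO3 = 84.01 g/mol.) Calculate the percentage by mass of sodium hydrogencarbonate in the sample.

70.79 %

NaHCO3 + HCl → NaCl + H2O + CO2
n(HCl) per titration = 0.02405 × 0.1050 = 2.525 × 10^-3 mol
n(NaHCO3) in each aliquot = 2.525 × 10^-3 mol (1:1 ratio)
n(NaHCO3) in the whole flask = 2.525 × 10^-3 × 200.0/10.00 = 0.05050 mol
mass of NaHCO3 = 0.05050 × 84.01 = 4.243 g
% NaHCO3 = 4.243 / 5.994 × 100 = 70.79 %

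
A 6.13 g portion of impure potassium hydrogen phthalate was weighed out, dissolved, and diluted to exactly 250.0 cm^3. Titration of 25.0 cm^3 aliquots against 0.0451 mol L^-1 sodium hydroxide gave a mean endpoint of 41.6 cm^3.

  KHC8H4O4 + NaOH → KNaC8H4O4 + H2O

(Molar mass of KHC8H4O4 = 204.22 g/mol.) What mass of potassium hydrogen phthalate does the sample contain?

n(NaOH) per titration = 0.0416 × 0.0451 = 1.88 × 10^-3 mol
n(KHC8H4O4) in each aliquot = 1.88 × 10^-3 mol (1:1 ratio)
n(KHC8H4O4) in the whole flask = 1.88 × 10^-3 × 250.0/25.0 = 0.0188 mol
mass of KHC8H4O4 = 0.0188 × 204.22 = 3.83 g

3.83 g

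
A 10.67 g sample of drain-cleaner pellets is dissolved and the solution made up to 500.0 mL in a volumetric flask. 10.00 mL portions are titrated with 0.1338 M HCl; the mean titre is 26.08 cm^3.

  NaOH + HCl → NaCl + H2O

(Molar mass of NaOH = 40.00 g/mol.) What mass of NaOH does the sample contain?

n(HCl) per titration = 0.02608 × 0.1338 = 3.490 × 10^-3 mol
n(NaOH) in each aliquot = 3.490 × 10^-3 mol (1:1 ratio)
n(NaOH) in the whole flask = 3.490 × 10^-3 × 500.0/10.00 = 0.1745 mol
mass of NaOH = 0.1745 × 40.00 = 6.979 g

6.979 g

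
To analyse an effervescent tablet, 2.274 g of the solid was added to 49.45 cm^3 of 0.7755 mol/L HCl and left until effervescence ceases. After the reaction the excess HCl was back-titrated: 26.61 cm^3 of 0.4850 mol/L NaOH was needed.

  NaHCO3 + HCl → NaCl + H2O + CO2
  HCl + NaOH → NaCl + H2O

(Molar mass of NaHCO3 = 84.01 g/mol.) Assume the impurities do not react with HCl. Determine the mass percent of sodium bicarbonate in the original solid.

n(HCl) added = 0.04945 × 0.7755 = 0.03835 mol
n(NaOH) used in back-titration = 0.02661 × 0.4850 = 0.01291 mol
n(HCl) left over = 0.01291 mol (1:1 ratio)
n(HCl) consumed by analyte = 0.03835 − 0.01291 = 0.02544 mol
n(NaHCO3) = 0.02544 mol (1:1 ratio)
mass of NaHCO3 = 0.02544 × 84.01 = 2.137 g
% NaHCO3 = 2.137 / 2.274 × 100 = 93.99 %

93.99 %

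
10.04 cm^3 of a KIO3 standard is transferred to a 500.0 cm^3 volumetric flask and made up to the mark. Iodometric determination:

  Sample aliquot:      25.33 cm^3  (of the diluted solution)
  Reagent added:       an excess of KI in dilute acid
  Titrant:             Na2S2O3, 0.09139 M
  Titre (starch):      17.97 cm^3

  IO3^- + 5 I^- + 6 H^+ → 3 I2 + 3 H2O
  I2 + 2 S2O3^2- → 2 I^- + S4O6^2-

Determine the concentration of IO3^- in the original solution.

n(S2O3^2-) = 0.01797 × 0.09139 = 1.642 × 10^-3 mol
n(I2) = n(S2O3^2-)/2 = 8.211 × 10^-4 mol
From the 1:3 ratio, n(IO3^-) in the aliquot = 1/3 × 8.211 × 10^-4 = 2.737 × 10^-4 mol
[IO3^-]_dilute = 2.737 × 10^-4 / 0.02533 = 0.01081 mol/L
[IO3^-]_original = 0.01081 × 500.0/10.04 = 0.5381 mol/L

0.5381 M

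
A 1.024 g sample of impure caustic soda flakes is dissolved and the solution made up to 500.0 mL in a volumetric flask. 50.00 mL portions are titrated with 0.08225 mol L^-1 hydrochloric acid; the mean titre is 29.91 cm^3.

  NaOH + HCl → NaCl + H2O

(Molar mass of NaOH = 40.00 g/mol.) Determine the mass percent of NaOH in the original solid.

n(HCl) per titration = 0.02991 × 0.08225 = 2.460 × 10^-3 mol
n(NaOH) in each aliquot = 2.460 × 10^-3 mol (1:1 ratio)
n(NaOH) in the whole flask = 2.460 × 10^-3 × 500.0/50.00 = 0.02460 mol
mass of NaOH = 0.02460 × 40.00 = 0.9840 g
% NaOH = 0.9840 / 1.024 × 100 = 96.10 %

96.10 %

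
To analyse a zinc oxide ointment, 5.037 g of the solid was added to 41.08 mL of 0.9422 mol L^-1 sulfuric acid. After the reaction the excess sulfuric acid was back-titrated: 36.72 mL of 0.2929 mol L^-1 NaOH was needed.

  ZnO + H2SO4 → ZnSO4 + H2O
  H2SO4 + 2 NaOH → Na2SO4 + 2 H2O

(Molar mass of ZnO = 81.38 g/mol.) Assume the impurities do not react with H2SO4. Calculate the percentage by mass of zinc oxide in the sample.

n(H2SO4) added = 0.04108 × 0.9422 = 0.03871 mol
n(NaOH) used in back-titration = 0.03672 × 0.2929 = 0.01076 mol
From the 1:2 ratio, n(H2SO4) left over = 1/2 × 0.01076 = 5.378 × 10^-3 mol
n(H2SO4) consumed by analyte = 0.03871 − 5.378 × 10^-3 = 0.03333 mol
n(ZnO) = 0.03333 mol (1:1 ratio)
mass of ZnO = 0.03333 × 81.38 = 2.712 g
% ZnO = 2.712 / 5.037 × 100 = 53.85 %

53.85 %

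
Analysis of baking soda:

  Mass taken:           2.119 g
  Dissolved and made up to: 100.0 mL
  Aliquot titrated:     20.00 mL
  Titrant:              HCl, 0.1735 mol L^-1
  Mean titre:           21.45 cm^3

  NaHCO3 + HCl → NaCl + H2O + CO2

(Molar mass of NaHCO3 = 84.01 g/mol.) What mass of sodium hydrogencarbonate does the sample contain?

1.563 g

n(HCl) per titration = 0.02145 × 0.1735 = 3.722 × 10^-3 mol
n(NaHCO3) in each aliquot = 3.722 × 10^-3 mol (1:1 ratio)
n(NaHCO3) in the whole flask = 3.722 × 10^-3 × 100.0/20.00 = 0.01861 mol
mass of NaHCO3 = 0.01861 × 84.01 = 1.563 g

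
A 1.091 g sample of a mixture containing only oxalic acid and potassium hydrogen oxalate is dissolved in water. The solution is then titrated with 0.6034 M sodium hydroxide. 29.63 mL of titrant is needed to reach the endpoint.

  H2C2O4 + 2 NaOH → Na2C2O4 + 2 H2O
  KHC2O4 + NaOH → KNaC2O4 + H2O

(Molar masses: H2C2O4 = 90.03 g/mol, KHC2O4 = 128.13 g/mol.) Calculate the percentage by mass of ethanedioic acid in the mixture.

n(NaOH) = 0.02963 × 0.6034 = 0.01788 mol
Let x = n(H2C2O4), y = n(KHC2O4).
Titrant: 2x + 1y = 0.01788;  mass: 90.03x + 128.13y = 1.091
Solving, x = 7.218 × 10^-3 mol, y = 3.443 × 10^-3 mol
mass of H2C2O4 = 7.218 × 10^-3 × 90.03 = 0.6498 g
% H2C2O4 = 0.6498 / 1.091 × 100 = 59.56 %

59.56 %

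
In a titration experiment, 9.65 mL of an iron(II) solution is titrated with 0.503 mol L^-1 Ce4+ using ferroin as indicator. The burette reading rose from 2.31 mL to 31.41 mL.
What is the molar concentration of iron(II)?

1.52 mol/L

Ce^4+ + Fe^2+ → Ce^3+ + Fe^3+
n(Ce4+) = 0.0291 L × 0.503 mol/L = 0.0146 mol
n(Fe2+) = 0.0146 mol (1:1 mole ratio)
[Fe2+] = 0.0146 mol / 0.00965 L = 1.52 mol/L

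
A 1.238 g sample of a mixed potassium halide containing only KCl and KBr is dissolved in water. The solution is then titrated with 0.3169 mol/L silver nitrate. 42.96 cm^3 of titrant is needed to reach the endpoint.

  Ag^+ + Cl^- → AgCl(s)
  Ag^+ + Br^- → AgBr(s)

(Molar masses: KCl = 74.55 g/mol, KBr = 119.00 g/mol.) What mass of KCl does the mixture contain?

n(AgNO3) = 0.04296 × 0.3169 = 0.01361 mol
Let x = n(KCl), y = n(KBr).
Titrant: 1x + 1y = 0.01361;  mass: 74.55x + 119.00y = 1.238
Solving, x = 8.595 × 10^-3 mol, y = 5.019 × 10^-3 mol
mass of KCl = 8.595 × 10^-3 × 74.55 = 0.6408 g

0.6408 g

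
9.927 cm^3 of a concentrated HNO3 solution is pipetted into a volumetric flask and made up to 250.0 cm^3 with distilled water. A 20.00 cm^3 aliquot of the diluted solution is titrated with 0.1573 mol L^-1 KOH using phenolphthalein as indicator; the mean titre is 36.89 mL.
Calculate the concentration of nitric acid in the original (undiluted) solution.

HNO3 + KOH → KNO3 + H2O
n(KOH) = 0.03689 × 0.1573 = 5.803 × 10^-3 mol
n(HNO3) in the aliquot = 5.803 × 10^-3 mol (1:1 ratio)
[HNO3]_dilute = 5.803 × 10^-3 / 0.02000 = 0.2901 mol/L
Dilution factor = 250.0 / 9.927 = 25.18
[HNO3]_stock = 0.2901 × 25.18 = 7.307 mol/L

7.307 mol/L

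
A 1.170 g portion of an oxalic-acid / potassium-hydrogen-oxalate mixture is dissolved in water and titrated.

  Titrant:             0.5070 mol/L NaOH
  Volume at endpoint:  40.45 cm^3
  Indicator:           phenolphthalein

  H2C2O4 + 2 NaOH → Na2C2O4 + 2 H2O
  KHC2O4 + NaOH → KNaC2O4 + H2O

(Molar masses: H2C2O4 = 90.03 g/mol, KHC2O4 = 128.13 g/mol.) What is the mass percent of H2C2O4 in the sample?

n(NaOH) = 0.04045 × 0.5070 = 0.02051 mol
Let x = n(H2C2O4), y = n(KHC2O4).
Titrant: 2x + 1y = 0.02051;  mass: 90.03x + 128.13y = 1.170
Solving, x = 8.769 × 10^-3 mol, y = 2.970 × 10^-3 mol
mass of H2C2O4 = 8.769 × 10^-3 × 90.03 = 0.7895 g
% H2C2O4 = 0.7895 / 1.170 × 100 = 67.48 %

67.48 %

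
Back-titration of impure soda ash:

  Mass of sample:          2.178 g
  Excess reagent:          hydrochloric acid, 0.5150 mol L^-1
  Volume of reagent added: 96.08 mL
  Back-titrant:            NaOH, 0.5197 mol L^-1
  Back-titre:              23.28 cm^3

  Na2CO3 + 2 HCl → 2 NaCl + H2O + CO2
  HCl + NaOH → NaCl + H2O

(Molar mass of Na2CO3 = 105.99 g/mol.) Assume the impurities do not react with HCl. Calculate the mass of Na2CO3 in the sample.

1.981 g

n(HCl) added = 0.09608 × 0.5150 = 0.04948 mol
n(NaOH) used in back-titration = 0.02328 × 0.5197 = 0.01210 mol
n(HCl) left over = 0.01210 mol (1:1 ratio)
n(HCl) consumed by analyte = 0.04948 − 0.01210 = 0.03738 mol
From the 1:2 ratio, n(Na2CO3) = 1/2 × 0.03738 = 0.01869 mol
mass of Na2CO3 = 0.01869 × 105.99 = 1.981 g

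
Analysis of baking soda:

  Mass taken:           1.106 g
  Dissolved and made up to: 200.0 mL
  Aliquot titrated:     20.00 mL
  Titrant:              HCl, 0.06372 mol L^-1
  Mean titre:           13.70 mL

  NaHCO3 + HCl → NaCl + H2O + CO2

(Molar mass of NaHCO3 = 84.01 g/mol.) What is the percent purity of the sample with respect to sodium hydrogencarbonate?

66.31 %

n(HCl) per titration = 0.01370 × 0.06372 = 8.730 × 10^-4 mol
n(NaHCO3) in each aliquot = 8.730 × 10^-4 mol (1:1 ratio)
n(NaHCO3) in the whole flask = 8.730 × 10^-4 × 200.0/20.00 = 8.730 × 10^-3 mol
mass of NaHCO3 = 8.730 × 10^-3 × 84.01 = 0.7334 g
% NaHCO3 = 0.7334 / 1.106 × 100 = 66.31 %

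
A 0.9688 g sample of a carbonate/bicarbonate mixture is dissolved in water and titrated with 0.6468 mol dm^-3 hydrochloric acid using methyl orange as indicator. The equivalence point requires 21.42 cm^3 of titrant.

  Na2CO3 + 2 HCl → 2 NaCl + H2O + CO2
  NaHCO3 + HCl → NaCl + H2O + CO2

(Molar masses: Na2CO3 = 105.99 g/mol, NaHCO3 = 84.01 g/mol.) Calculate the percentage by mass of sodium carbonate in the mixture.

34.41 %

n(HCl) = 0.02142 × 0.6468 = 0.01385 mol
Let x = n(Na2CO3), y = n(NaHCO3).
Titrant: 2x + 1y = 0.01385;  mass: 105.99x + 84.01y = 0.9688
Solving, x = 3.145 × 10^-3 mol, y = 7.564 × 10^-3 mol
mass of Na2CO3 = 3.145 × 10^-3 × 105.99 = 0.3334 g
% Na2CO3 = 0.3334 / 0.9688 × 100 = 34.41 %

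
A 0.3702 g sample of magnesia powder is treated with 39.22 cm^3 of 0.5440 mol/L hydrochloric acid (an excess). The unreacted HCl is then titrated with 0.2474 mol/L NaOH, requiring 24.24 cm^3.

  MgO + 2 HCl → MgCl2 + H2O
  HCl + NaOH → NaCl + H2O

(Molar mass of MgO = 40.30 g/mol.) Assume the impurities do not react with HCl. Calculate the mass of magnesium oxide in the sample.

n(HCl) added = 0.03922 × 0.5440 = 0.02134 mol
n(NaOH) used in back-titration = 0.02424 × 0.2474 = 5.997 × 10^-3 mol
n(HCl) left over = 5.997 × 10^-3 mol (1:1 ratio)
n(HCl) consumed by analyte = 0.02134 − 5.997 × 10^-3 = 0.01534 mol
From the 1:2 ratio, n(MgO) = 1/2 × 0.01534 = 7.669 × 10^-3 mol
mass of MgO = 7.669 × 10^-3 × 40.30 = 0.3091 g

0.3091 g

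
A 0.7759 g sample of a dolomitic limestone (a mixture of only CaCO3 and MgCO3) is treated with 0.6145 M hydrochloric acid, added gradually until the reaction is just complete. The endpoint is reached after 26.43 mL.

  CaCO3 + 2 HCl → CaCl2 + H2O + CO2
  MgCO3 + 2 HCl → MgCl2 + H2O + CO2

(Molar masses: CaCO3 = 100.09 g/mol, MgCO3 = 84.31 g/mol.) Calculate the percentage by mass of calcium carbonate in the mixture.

74.60 %

n(HCl) = 0.02643 × 0.6145 = 0.01624 mol
Let x = n(CaCO3), y = n(MgCO3).
Titrant: 2x + 2y = 0.01624;  mass: 100.09x + 84.31y = 0.7759
Solving, x = 5.783 × 10^-3 mol, y = 2.338 × 10^-3 mol
mass of CaCO3 = 5.783 × 10^-3 × 100.09 = 0.5788 g
% CaCO3 = 0.5788 / 0.7759 × 100 = 74.60 %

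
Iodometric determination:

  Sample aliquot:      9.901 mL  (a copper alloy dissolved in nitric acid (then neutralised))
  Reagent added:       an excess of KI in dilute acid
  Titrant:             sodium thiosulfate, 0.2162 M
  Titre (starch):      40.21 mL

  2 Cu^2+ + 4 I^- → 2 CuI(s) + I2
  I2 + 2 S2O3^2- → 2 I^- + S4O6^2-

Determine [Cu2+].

n(S2O3^2-) = 0.04021 × 0.2162 = 8.693 × 10^-3 mol
n(I2) = n(S2O3^2-)/2 = 4.347 × 10^-3 mol
From the 2:1 ratio, n(Cu2+) in the aliquot = 2/1 × 4.347 × 10^-3 = 8.693 × 10^-3 mol
[Cu2+] = 8.693 × 10^-3 / 0.009901 = 0.8780 mol/L

0.8780 M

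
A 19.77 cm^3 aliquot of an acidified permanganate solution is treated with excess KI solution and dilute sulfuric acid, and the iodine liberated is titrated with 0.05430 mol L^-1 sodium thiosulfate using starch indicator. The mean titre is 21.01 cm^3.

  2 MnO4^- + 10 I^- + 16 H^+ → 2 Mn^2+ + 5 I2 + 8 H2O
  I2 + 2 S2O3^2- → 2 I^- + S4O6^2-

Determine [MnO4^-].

n(S2O3^2-) = 0.02101 × 0.05430 = 1.141 × 10^-3 mol
n(I2) = n(S2O3^2-)/2 = 5.704 × 10^-4 mol
From the 2:5 ratio, n(MnO4^-) in the aliquot = 2/5 × 5.704 × 10^-4 = 2.282 × 10^-4 mol
[MnO4^-] = 2.282 × 10^-4 / 0.01977 = 0.01154 mol/L

0.01154 mol/L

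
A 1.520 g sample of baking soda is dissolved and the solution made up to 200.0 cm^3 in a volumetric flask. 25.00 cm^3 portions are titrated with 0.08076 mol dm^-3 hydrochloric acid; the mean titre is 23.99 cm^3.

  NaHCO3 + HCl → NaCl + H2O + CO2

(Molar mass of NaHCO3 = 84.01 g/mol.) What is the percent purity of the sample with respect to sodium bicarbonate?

n(HCl) per titration = 0.02399 × 0.08076 = 1.937 × 10^-3 mol
n(NaHCO3) in each aliquot = 1.937 × 10^-3 mol (1:1 ratio)
n(NaHCO3) in the whole flask = 1.937 × 10^-3 × 200.0/25.00 = 0.01550 mol
mass of NaHCO3 = 0.01550 × 84.01 = 1.302 g
% NaHCO3 = 1.302 / 1.520 × 100 = 85.67 %

85.67 %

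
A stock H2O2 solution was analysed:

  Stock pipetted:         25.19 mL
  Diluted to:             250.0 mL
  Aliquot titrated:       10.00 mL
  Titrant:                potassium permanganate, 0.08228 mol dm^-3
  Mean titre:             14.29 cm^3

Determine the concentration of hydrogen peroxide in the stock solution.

2.917 mol/L

2 MnO4^- + 5 H2O2 + 6 H^+ → 2 Mn^2+ + 5 O2 + 8 H2O
n(KMnO4) = 0.01429 × 0.08228 = 1.176 × 10^-3 mol
From the 5:2 ratio, n(H2O2) in the aliquot = 5/2 × 1.176 × 10^-3 = 2.939 × 10^-3 mol
[H2O2]_dilute = 2.939 × 10^-3 / 0.01000 = 0.2939 mol/L
Dilution factor = 250.0 / 25.19 = 9.925
[H2O2]_stock = 0.2939 × 9.925 = 2.917 mol/L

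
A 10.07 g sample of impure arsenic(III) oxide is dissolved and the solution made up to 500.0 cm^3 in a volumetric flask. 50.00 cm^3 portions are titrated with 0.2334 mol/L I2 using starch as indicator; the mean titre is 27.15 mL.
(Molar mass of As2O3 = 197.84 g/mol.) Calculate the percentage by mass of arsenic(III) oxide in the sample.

As2O3 + 2 I2 + 2 H2O → As2O5 + 4 HI
n(I2) per titration = 0.02715 × 0.2334 = 6.337 × 10^-3 mol
From the 1:2 ratio, n(As2O3) in each aliquot = 1/2 × 6.337 × 10^-3 = 3.168 × 10^-3 mol
n(As2O3) in the whole flask = 3.168 × 10^-3 × 500.0/50.00 = 0.03168 mol
mass of As2O3 = 0.03168 × 197.84 = 6.268 g
% As2O3 = 6.268 / 10.07 × 100 = 62.25 %

62.25 %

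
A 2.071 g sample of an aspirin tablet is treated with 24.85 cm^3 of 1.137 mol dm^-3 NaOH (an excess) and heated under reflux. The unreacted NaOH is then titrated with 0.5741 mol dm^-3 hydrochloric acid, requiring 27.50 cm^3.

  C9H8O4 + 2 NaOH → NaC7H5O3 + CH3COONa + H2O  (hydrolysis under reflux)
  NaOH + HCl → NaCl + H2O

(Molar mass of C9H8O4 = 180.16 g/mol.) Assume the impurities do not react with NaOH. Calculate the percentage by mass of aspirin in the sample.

54.23 %

n(NaOH) added = 0.02485 × 1.137 = 0.02825 mol
n(HCl) used in back-titration = 0.02750 × 0.5741 = 0.01579 mol
n(NaOH) left over = 0.01579 mol (1:1 ratio)
n(NaOH) consumed by analyte = 0.02825 − 0.01579 = 0.01247 mol
From the 1:2 ratio, n(C9H8O4) = 1/2 × 0.01247 = 6.233 × 10^-3 mol
mass of C9H8O4 = 6.233 × 10^-3 × 180.16 = 1.123 g
% C9H8O4 = 1.123 / 2.071 × 100 = 54.23 %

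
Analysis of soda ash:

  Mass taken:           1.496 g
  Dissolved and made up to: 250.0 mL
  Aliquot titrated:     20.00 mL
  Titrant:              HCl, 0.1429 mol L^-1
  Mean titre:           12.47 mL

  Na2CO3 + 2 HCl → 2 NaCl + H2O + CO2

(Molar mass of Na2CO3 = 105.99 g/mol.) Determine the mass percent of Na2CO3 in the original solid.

n(HCl) per titration = 0.01247 × 0.1429 = 1.782 × 10^-3 mol
From the 1:2 ratio, n(Na2CO3) in each aliquot = 1/2 × 1.782 × 10^-3 = 8.910 × 10^-4 mol
n(Na2CO3) in the whole flask = 8.910 × 10^-4 × 250.0/20.00 = 0.01114 mol
mass of Na2CO3 = 0.01114 × 105.99 = 1.180 g
% Na2CO3 = 1.180 / 1.496 × 100 = 78.91 %

78.91 %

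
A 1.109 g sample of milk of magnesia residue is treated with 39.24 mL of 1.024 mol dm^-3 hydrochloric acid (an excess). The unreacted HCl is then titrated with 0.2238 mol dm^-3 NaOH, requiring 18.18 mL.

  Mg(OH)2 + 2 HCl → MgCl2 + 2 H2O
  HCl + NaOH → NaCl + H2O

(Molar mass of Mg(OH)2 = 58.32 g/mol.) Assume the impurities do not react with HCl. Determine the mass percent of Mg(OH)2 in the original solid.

94.96 %

n(HCl) added = 0.03924 × 1.024 = 0.04018 mol
n(NaOH) used in back-titration = 0.01818 × 0.2238 = 4.069 × 10^-3 mol
n(HCl) left over = 4.069 × 10^-3 mol (1:1 ratio)
n(HCl) consumed by analyte = 0.04018 − 4.069 × 10^-3 = 0.03611 mol
From the 1:2 ratio, n(Mg(OH)2) = 1/2 × 0.03611 = 0.01806 mol
mass of Mg(OH)2 = 0.01806 × 58.32 = 1.053 g
% Mg(OH)2 = 1.053 / 1.109 × 100 = 94.96 %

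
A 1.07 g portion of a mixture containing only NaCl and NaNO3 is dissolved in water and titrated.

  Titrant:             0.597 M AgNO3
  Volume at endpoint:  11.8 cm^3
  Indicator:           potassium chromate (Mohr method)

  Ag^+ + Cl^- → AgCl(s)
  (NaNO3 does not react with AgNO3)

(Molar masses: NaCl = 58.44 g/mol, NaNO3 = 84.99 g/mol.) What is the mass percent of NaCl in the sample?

n(AgNO3) = 0.0118 × 0.597 = 7.04 × 10^-3 mol
Let x = n(NaCl), y = n(NaNO3).
Titrant: 1x = 7.04 × 10^-3;  mass: 58.44x + 84.99y = 1.07
Solving, x = 7.04 × 10^-3 mol, y = 7.75 × 10^-3 mol
mass of NaCl = 7.04 × 10^-3 × 58.44 = 0.412 g
% NaCl = 0.412 / 1.07 × 100 = 38.5 %

38.5 %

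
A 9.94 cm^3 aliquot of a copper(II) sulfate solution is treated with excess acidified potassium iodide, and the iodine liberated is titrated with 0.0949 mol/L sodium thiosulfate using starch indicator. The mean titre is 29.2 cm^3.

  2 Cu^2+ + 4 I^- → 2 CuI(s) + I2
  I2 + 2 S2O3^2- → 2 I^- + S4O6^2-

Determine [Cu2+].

0.279 mol/L

n(S2O3^2-) = 0.0292 × 0.0949 = 2.77 × 10^-3 mol
n(I2) = n(S2O3^2-)/2 = 1.39 × 10^-3 mol
From the 2:1 ratio, n(Cu2+) in the aliquot = 2/1 × 1.39 × 10^-3 = 2.77 × 10^-3 mol
[Cu2+] = 2.77 × 10^-3 / 0.00994 = 0.279 mol/L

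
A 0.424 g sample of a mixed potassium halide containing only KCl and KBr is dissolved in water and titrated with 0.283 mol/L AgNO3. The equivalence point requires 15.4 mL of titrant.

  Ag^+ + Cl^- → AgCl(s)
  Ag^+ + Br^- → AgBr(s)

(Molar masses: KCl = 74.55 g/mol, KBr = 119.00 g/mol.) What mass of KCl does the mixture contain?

n(AgNO3) = 0.0154 × 0.283 = 4.36 × 10^-3 mol
Let x = n(KCl), y = n(KBr).
Titrant: 1x + 1y = 4.36 × 10^-3;  mass: 74.55x + 119.00y = 0.424
Solving, x = 2.13 × 10^-3 mol, y = 2.23 × 10^-3 mol
mass of KCl = 2.13 × 10^-3 × 74.55 = 0.159 g

0.159 g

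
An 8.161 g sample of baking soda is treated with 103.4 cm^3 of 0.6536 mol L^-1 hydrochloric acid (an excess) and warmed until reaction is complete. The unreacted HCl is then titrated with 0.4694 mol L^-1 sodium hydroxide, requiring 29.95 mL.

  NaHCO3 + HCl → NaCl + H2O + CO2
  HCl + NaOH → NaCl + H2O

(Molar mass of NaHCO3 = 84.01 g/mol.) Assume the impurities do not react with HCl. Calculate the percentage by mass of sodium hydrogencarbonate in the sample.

55.10 %

n(HCl) added = 0.1034 × 0.6536 = 0.06758 mol
n(NaOH) used in back-titration = 0.02995 × 0.4694 = 0.01406 mol
n(HCl) left over = 0.01406 mol (1:1 ratio)
n(HCl) consumed by analyte = 0.06758 − 0.01406 = 0.05352 mol
n(NaHCO3) = 0.05352 mol (1:1 ratio)
mass of NaHCO3 = 0.05352 × 84.01 = 4.497 g
% NaHCO3 = 4.497 / 8.161 × 100 = 55.10 %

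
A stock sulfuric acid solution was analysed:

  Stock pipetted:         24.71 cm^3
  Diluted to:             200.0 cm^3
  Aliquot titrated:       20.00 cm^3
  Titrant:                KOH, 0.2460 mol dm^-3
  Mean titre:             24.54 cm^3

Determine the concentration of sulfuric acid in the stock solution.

1.222 mol/L

H2SO4 + 2 KOH → K2SO4 + 2 H2O
n(KOH) = 0.02454 × 0.2460 = 6.037 × 10^-3 mol
From the 1:2 ratio, n(H2SO4) in the aliquot = 1/2 × 6.037 × 10^-3 = 3.018 × 10^-3 mol
[H2SO4]_dilute = 3.018 × 10^-3 / 0.02000 = 0.1509 mol/L
Dilution factor = 200.0 / 24.71 = 8.094
[H2SO4]_stock = 0.1509 × 8.094 = 1.222 mol/L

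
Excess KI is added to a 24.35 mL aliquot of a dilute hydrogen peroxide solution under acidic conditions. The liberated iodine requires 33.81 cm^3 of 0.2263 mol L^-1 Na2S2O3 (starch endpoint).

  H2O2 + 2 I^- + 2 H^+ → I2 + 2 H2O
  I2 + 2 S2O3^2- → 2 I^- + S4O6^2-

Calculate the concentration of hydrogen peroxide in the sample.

0.1571 mol/L

n(S2O3^2-) = 0.03381 × 0.2263 = 7.651 × 10^-3 mol
n(I2) = n(S2O3^2-)/2 = 3.826 × 10^-3 mol
n(H2O2) in the aliquot = 3.826 × 10^-3 mol (1:1 ratio)
[H2O2] = 3.826 × 10^-3 / 0.02435 = 0.1571 mol/L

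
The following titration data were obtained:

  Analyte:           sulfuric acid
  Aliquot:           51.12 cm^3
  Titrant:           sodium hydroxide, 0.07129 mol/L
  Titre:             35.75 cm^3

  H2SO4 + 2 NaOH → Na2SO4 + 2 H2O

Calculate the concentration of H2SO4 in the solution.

n(NaOH) = 0.03575 L × 0.07129 mol/L = 2.549 × 10^-3 mol
From the 1:2 mole ratio, n(H2SO4) = 1/2 × 2.549 × 10^-3 = 1.274 × 10^-3 mol
[H2SO4] = 1.274 × 10^-3 mol / 0.05112 L = 0.02493 mol/L

0.02493 mol/L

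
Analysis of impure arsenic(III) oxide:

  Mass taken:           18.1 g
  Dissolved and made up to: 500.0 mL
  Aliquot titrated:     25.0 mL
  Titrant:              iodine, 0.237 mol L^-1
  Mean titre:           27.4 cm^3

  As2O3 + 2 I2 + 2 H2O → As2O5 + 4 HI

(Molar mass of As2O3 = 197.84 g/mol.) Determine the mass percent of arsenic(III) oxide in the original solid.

n(I2) per titration = 0.0274 × 0.237 = 6.49 × 10^-3 mol
From the 1:2 ratio, n(As2O3) in each aliquot = 1/2 × 6.49 × 10^-3 = 3.25 × 10^-3 mol
n(As2O3) in the whole flask = 3.25 × 10^-3 × 500.0/25.0 = 0.0649 mol
mass of As2O3 = 0.0649 × 197.84 = 12.8 g
% As2O3 = 12.8 / 18.1 × 100 = 71.0 %

71.0 %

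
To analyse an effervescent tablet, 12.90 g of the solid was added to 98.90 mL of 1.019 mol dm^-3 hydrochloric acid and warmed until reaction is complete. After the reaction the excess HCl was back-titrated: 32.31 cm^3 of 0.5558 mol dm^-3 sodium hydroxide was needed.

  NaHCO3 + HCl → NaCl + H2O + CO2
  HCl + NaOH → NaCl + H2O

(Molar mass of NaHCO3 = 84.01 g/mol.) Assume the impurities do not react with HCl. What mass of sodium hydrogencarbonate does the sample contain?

6.958 g

n(HCl) added = 0.09890 × 1.019 = 0.1008 mol
n(NaOH) used in back-titration = 0.03231 × 0.5558 = 0.01796 mol
n(HCl) left over = 0.01796 mol (1:1 ratio)
n(HCl) consumed by analyte = 0.1008 − 0.01796 = 0.08282 mol
n(NaHCO3) = 0.08282 mol (1:1 ratio)
mass of NaHCO3 = 0.08282 × 84.01 = 6.958 g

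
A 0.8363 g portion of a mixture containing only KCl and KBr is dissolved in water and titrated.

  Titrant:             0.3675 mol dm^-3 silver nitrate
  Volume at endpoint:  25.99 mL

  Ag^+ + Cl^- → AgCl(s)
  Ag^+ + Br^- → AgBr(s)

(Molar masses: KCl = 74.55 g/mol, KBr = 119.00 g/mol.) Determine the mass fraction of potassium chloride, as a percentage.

60.23 %

n(AgNO3) = 0.02599 × 0.3675 = 9.551 × 10^-3 mol
Let x = n(KCl), y = n(KBr).
Titrant: 1x + 1y = 9.551 × 10^-3;  mass: 74.55x + 119.00y = 0.8363
Solving, x = 6.756 × 10^-3 mol, y = 2.795 × 10^-3 mol
mass of KCl = 6.756 × 10^-3 × 74.55 = 0.5037 g
% KCl = 0.5037 / 0.8363 × 100 = 60.23 %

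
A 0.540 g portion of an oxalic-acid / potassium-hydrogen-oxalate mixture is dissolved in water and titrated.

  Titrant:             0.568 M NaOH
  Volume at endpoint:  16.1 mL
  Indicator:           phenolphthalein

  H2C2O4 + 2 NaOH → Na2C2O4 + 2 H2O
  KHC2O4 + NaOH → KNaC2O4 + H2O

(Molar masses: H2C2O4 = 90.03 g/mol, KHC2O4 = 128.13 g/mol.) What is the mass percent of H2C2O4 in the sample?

63.4 %

n(NaOH) = 0.0161 × 0.568 = 9.14 × 10^-3 mol
Let x = n(H2C2O4), y = n(KHC2O4).
Titrant: 2x + 1y = 9.14 × 10^-3;  mass: 90.03x + 128.13y = 0.540
Solving, x = 3.80 × 10^-3 mol, y = 1.54 × 10^-3 mol
mass of H2C2O4 = 3.80 × 10^-3 × 90.03 = 0.342 g
% H2C2O4 = 0.342 / 0.540 × 100 = 63.4 %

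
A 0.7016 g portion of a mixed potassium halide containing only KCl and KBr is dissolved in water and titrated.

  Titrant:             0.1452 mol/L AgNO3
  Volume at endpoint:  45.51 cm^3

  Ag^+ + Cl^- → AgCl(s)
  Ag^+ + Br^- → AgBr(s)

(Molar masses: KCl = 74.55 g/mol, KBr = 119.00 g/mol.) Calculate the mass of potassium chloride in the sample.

0.1422 g

n(AgNO3) = 0.04551 × 0.1452 = 6.608 × 10^-3 mol
Let x = n(KCl), y = n(KBr).
Titrant: 1x + 1y = 6.608 × 10^-3;  mass: 74.55x + 119.00y = 0.7016
Solving, x = 1.907 × 10^-3 mol, y = 4.701 × 10^-3 mol
mass of KCl = 1.907 × 10^-3 × 74.55 = 0.1422 g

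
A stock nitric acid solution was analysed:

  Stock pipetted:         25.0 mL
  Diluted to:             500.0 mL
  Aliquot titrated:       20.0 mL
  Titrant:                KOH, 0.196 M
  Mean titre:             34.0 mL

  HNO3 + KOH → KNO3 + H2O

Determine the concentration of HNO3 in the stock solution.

n(KOH) = 0.0340 × 0.196 = 6.66 × 10^-3 mol
n(HNO3) in the aliquot = 6.66 × 10^-3 mol (1:1 ratio)
[HNO3]_dilute = 6.66 × 10^-3 / 0.0200 = 0.333 mol/L
Dilution factor = 500.0 / 25.0 = 20.00
[HNO3]_stock = 0.333 × 20.00 = 6.66 mol/L

6.66 M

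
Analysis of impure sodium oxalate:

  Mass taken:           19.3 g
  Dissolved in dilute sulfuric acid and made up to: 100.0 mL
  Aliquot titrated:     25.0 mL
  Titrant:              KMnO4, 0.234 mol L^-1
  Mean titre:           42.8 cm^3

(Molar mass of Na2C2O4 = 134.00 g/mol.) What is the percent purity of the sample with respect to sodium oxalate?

69.5 %

2 MnO4^- + 5 C2O4^2- + 16 H^+ → 2 Mn^2+ + 10 CO2 + 8 H2O
n(KMnO4) per titration = 0.0428 × 0.234 = 0.0100 mol
From the 5:2 ratio, n(Na2C2O4) in each aliquot = 5/2 × 0.0100 = 0.0250 mol
n(Na2C2O4) in the whole flask = 0.0250 × 100.0/25.0 = 0.100 mol
mass of Na2C2O4 = 0.100 × 134.00 = 13.4 g
% Na2C2O4 = 13.4 / 19.3 × 100 = 69.5 %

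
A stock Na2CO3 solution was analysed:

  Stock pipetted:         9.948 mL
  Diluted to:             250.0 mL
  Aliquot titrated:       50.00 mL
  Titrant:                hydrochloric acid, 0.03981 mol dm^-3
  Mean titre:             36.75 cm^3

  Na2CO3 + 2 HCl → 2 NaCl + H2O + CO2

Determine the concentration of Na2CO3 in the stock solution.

n(HCl) = 0.03675 × 0.03981 = 1.463 × 10^-3 mol
From the 1:2 ratio, n(Na2CO3) in the aliquot = 1/2 × 1.463 × 10^-3 = 7.315 × 10^-4 mol
[Na2CO3]_dilute = 7.315 × 10^-4 / 0.05000 = 0.01463 mol/L
Dilution factor = 250.0 / 9.948 = 25.13
[Na2CO3]_stock = 0.01463 × 25.13 = 0.3677 mol/L

0.3677 mol/L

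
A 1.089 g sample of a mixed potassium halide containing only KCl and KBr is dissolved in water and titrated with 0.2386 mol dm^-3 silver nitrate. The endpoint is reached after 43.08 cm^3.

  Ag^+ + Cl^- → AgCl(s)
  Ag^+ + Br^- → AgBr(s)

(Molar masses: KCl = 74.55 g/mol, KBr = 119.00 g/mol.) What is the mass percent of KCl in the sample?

20.67 %

n(AgNO3) = 0.04308 × 0.2386 = 0.01028 mol
Let x = n(KCl), y = n(KBr).
Titrant: 1x + 1y = 0.01028;  mass: 74.55x + 119.00y = 1.089
Solving, x = 3.019 × 10^-3 mol, y = 7.260 × 10^-3 mol
mass of KCl = 3.019 × 10^-3 × 74.55 = 0.2251 g
% KCl = 0.2251 / 1.089 × 100 = 20.67 %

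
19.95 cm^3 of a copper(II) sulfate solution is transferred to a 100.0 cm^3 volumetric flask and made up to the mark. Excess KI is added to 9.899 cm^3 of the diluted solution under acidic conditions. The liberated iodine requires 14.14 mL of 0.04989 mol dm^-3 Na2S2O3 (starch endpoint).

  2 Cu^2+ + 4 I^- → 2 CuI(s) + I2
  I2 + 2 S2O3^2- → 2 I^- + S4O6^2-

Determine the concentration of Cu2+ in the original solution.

0.3572 mol/L

n(S2O3^2-) = 0.01414 × 0.04989 = 7.054 × 10^-4 mol
n(I2) = n(S2O3^2-)/2 = 3.527 × 10^-4 mol
From the 2:1 ratio, n(Cu2+) in the aliquot = 2/1 × 3.527 × 10^-4 = 7.054 × 10^-4 mol
[Cu2+]_dilute = 7.054 × 10^-4 / 0.009899 = 0.07126 mol/L
[Cu2+]_original = 0.07126 × 100.0/19.95 = 0.3572 mol/L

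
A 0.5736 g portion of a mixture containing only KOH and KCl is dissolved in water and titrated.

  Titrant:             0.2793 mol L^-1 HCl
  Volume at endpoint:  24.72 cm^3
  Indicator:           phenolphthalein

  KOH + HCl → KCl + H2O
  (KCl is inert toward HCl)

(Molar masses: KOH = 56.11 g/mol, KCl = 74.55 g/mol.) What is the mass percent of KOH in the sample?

n(HCl) = 0.02472 × 0.2793 = 6.904 × 10^-3 mol
Let x = n(KOH), y = n(KCl).
Titrant: 1x = 6.904 × 10^-3;  mass: 56.11x + 74.55y = 0.5736
Solving, x = 6.904 × 10^-3 mol, y = 2.498 × 10^-3 mol
mass of KOH = 6.904 × 10^-3 × 56.11 = 0.3874 g
% KOH = 0.3874 / 0.5736 × 100 = 67.54 %

67.54 %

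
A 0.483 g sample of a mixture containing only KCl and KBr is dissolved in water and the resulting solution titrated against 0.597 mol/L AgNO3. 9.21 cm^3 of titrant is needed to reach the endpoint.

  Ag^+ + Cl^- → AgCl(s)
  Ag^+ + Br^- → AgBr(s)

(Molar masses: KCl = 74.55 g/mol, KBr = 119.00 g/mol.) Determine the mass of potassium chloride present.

0.287 g

n(AgNO3) = 0.00921 × 0.597 = 5.50 × 10^-3 mol
Let x = n(KCl), y = n(KBr).
Titrant: 1x + 1y = 5.50 × 10^-3;  mass: 74.55x + 119.00y = 0.483
Solving, x = 3.85 × 10^-3 mol, y = 1.64 × 10^-3 mol
mass of KCl = 3.85 × 10^-3 × 74.55 = 0.287 g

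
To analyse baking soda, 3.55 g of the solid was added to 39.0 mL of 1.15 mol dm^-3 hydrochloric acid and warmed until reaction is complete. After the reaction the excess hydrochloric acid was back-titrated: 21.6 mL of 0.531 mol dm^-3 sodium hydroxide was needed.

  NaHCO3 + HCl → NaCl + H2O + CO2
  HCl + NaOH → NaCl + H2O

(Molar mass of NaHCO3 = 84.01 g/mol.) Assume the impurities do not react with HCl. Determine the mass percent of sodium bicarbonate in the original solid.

79.0 %

n(HCl) added = 0.0390 × 1.15 = 0.0448 mol
n(NaOH) used in back-titration = 0.0216 × 0.531 = 0.0115 mol
n(HCl) left over = 0.0115 mol (1:1 ratio)
n(HCl) consumed by analyte = 0.0448 − 0.0115 = 0.0334 mol
n(NaHCO3) = 0.0334 mol (1:1 ratio)
mass of NaHCO3 = 0.0334 × 84.01 = 2.80 g
% NaHCO3 = 2.80 / 3.55 × 100 = 79.0 %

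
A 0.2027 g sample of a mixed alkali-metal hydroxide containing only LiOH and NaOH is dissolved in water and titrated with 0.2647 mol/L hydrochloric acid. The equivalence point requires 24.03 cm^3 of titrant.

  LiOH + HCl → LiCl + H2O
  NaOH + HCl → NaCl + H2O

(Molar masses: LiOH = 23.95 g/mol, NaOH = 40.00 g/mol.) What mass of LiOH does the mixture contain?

0.07719 g

n(HCl) = 0.02403 × 0.2647 = 6.361 × 10^-3 mol
Let x = n(LiOH), y = n(NaOH).
Titrant: 1x + 1y = 6.361 × 10^-3;  mass: 23.95x + 40.00y = 0.2027
Solving, x = 3.223 × 10^-3 mol, y = 3.138 × 10^-3 mol
mass of LiOH = 3.223 × 10^-3 × 23.95 = 0.07719 g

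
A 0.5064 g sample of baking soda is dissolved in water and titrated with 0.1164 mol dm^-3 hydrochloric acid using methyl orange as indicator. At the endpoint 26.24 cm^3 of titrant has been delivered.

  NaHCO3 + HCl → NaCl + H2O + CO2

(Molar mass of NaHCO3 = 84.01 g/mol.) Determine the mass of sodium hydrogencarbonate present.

n(HCl) = 0.02624 L × 0.1164 mol/L = 3.054 × 10^-3 mol
n(NaHCO3) = 3.054 × 10^-3 mol (1:1 ratio)
mass of NaHCO3 = 3.054 × 10^-3 × 84.01 g/mol = 0.2566 g

0.2566 g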